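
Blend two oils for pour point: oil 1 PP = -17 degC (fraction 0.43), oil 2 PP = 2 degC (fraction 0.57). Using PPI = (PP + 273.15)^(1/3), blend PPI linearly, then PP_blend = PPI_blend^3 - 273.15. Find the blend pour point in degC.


PPI_1 = (-17 + 273.15)^(1/3) = 6.350844
PPI_2 = (2 + 273.15)^(1/3) = 6.504139
PPI_blend = 0.43 * 6.350844 + 0.57 * 6.504139 = 6.438222
PP_blend = 6.438222^3 - 273.15 = 266.8688 - 273.15 = -6.28

-6.28 degC


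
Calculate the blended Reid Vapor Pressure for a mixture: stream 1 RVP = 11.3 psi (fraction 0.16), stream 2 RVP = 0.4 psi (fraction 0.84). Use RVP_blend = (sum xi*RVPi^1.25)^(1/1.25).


Chevron index: RVP_blend = (sum xi*RVPi^1.25)^(1/1.25)
RVP^1.25 terms: 0.16 * 11.3^1.25 + 0.84 * 0.4^1.25 = 3.58209
RVP_blend = 3.58209^(1/1.25) = 2.775

2.775 psi


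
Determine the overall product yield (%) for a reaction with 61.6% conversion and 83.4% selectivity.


Overall yield = conversion (%) * selectivity (%) / 100
Conversion = 61.6%, Selectivity = 83.4%
Y = 61.6 * 83.4 / 100
= 51.3744 %

51.3744 %


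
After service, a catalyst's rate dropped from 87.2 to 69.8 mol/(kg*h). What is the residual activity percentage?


Activity (%) = (rate_used / rate_fresh) * 100
rate_used = 69.8, rate_fresh = 87.2
= (69.8 / 87.2) * 100
= 0.8005 * 100 = 80.05

80.05 %


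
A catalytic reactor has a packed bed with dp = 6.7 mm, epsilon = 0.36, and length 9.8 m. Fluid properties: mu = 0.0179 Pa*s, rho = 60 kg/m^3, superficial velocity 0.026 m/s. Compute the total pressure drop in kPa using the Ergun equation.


dp = 6.7 mm = 0.0067 m
Viscous term = 150*0.0179*0.026*(1-0.36)^2 / (0.0067^2*0.36^3) = 13652.8
Inertial term = 1.75*60*0.026^2*(1-0.36) / (0.0067*0.36^3) = 145.323
dP/L = 13652.8 + 145.323 = 13798.1 Pa/m
dP = 13798.1 * 9.8 / 1000 = 135.2 kPa

135.2 kPa


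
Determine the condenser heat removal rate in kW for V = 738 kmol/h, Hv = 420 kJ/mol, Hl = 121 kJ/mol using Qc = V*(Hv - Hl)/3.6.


Qc = 738 * (420 - 121) / 3.6 = 738 * 299 / 3.6 = 61300

61300 kW


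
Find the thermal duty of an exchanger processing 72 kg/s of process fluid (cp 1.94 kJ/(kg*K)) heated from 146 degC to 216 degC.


Q = m_dot * cp * delta_T
delta_T = 216 - 146 = 70 K
Q = 72 * 1.94 * 70
= 139.68 * 70
= 9777.6 kW

9777.6 kW


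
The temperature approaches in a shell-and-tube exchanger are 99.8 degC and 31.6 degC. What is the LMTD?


LMTD = (dT1 - dT2) / ln(dT1/dT2)
= (99.8 - 31.6) / ln(99.8 / 31.6) = 68.2 / 1.15001 = 59.30

59.30 degC


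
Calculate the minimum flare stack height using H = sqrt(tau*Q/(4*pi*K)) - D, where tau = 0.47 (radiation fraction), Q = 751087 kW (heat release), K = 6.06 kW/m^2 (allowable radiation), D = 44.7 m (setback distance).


tau*Q/(4*pi*K) = 0.47 * 751087 / (4 * pi * 6.06) = 4635.6
sqrt(4635.6) = 68.0852
H = 68.0852 - 44.7 = 23.39

23.39 m


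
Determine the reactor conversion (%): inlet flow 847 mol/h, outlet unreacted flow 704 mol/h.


X = (F_in - F_out) / F_in * 100
Moles reacted = 847 - 704 = 143
X = 143 / 847 * 100
= 0.1688 * 100
= 16.88 %

16.88 %


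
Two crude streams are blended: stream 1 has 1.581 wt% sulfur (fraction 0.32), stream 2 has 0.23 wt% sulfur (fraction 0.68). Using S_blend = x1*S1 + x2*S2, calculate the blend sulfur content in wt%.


Linear sulfur blending: S_blend = x1*S1 + x2*S2
Contribution 1: 0.32 * 1.581 = 0.50592 wt%
Contribution 2: 0.68 * 0.23 = 0.1564 wt%
S_blend = 0.50592 + 0.1564 = 0.66232

0.66232 wt%


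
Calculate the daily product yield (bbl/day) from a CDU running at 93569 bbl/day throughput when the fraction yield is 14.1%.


Crude throughput = 93569 bbl/day
Fraction yield = 14.1%
yield = throughput * fraction / 100
yield = 93569 * 14.1 / 100 = 13193.229

13193.229 bbl/day


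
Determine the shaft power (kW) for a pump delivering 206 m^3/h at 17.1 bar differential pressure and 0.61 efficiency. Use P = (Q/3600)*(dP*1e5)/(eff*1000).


Q = 206 / 3600 = 0.0572222 m^3/s
P = 0.0572222 * (17.1 * 1e5) / 0.61 / 1000 = 160.4

160.4 kW


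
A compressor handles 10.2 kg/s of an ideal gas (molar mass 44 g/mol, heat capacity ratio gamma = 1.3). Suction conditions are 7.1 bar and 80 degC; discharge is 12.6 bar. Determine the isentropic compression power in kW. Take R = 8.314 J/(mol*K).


Isentropic work: W = m*(gamma/(gamma-1))*(R*T1/MW)*((P2/P1)^((gamma-1)/gamma) - 1)
T1 = 80 + 273.15 = 353.15 K
Pressure ratio = 12.6 / 7.1 = 1.77465
Exponent = (1.3 - 1)/1.3 = 0.230769
(P2/P1)^exp - 1 = 1.77465^0.230769 - 1 = 0.14153
W = 10.2 * 1.3 / 0.3 * 8.314 * 353.15 / 44 * 0.14153 = 417.4

417.4 kW


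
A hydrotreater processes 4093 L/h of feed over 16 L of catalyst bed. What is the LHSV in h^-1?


LHSV = volumetric feed rate / catalyst volume
= 4093 L/h / 16 L
= 255.8 h^-1

255.8 h^-1


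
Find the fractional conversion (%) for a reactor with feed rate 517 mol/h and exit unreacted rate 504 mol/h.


X = (F_in - F_out) / F_in * 100
Moles reacted = 517 - 504 = 13
X = 13 / 517 * 100
= 0.02515 * 100
= 2.515 %

2.515 %


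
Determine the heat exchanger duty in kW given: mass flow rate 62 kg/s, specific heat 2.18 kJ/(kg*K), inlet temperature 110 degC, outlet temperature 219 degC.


Q = m_dot * cp * delta_T
delta_T = 219 - 110 = 109 K
Q = 62 * 2.18 * 109
= 135.16 * 109
= 14732.44 kW

14732.44 kW


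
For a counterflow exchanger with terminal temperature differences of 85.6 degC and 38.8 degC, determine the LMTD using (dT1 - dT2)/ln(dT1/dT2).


LMTD = (dT1 - dT2) / ln(dT1/dT2)
= (85.6 - 38.8) / ln(85.6 / 38.8) = 46.8 / 0.791265 = 59.15

59.15 degC


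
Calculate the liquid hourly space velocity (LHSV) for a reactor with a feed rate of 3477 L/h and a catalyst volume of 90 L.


LHSV = volumetric feed rate / catalyst volume
= 3477 L/h / 90 L
= 38.63 h^-1

38.63 h^-1


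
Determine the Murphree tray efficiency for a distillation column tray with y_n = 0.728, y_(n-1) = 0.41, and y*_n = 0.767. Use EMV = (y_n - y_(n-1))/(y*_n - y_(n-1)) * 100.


Murphree vapor efficiency: EMV = (y_n - y_(n-1)) / (y*_n - y_(n-1)) * 100
EMV = (0.728 - 0.41) / (0.767 - 0.41) * 100 = 0.318 / 0.357 * 100 = 89.08

89.08 %


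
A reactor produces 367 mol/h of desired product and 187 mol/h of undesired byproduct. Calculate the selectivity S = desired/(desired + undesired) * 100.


Selectivity = desired / (desired + undesired) * 100
Total products = 367 + 187 = 554 mol/h
S = 367 / 554 * 100
= 0.6625 * 100
= 66.25 %

66.25 %


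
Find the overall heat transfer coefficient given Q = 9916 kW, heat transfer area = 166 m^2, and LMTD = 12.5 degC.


From Q = U*A*LMTD, U = Q / (A * LMTD)
U = 9916 / (166 * 12.5) = 9916 / 2075 = 4.779

4.779 kW/(m^2*K)


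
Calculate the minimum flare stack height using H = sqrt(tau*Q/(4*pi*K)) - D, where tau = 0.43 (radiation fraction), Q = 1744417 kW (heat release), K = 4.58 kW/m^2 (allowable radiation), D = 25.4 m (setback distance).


tau*Q/(4*pi*K) = 0.43 * 1744417 / (4 * pi * 4.58) = 13033
sqrt(13033) = 114.162
H = 114.162 - 25.4 = 88.76

88.76 m


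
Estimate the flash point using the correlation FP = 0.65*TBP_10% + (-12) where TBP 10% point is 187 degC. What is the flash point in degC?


FP = 0.65 * 187 + (-12) = 109.55

109.55 degC


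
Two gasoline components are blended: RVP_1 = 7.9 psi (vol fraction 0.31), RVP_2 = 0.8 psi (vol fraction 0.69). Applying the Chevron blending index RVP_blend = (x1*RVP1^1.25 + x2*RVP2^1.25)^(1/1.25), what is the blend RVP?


Chevron index: RVP_blend = (sum xi*RVPi^1.25)^(1/1.25)
RVP^1.25 terms: 0.31 * 7.9^1.25 + 0.69 * 0.8^1.25 = 4.62783
RVP_blend = 4.62783^(1/1.25) = 3.406

3.406 psi


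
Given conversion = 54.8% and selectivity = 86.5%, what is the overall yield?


Overall yield = conversion (%) * selectivity (%) / 100
Conversion = 54.8%, Selectivity = 86.5%
Y = 54.8 * 86.5 / 100
= 47.402 %

47.402 %


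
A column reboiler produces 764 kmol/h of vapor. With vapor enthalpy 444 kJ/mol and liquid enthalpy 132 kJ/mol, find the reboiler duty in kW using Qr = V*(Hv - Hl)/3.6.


Qr = 764 * (444 - 132) / 3.6 = 764 * 312 / 3.6 = 66210

66210 kW


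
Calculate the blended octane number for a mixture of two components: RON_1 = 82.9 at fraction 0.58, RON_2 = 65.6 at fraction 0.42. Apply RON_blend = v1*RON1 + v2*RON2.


Linear blending: RON_blend = sum(vi * RONi)
Contribution 1: 0.58 * 82.9 = 48.082
Contribution 2: 0.42 * 65.6 = 27.552
RON_blend = 48.082 + 27.552 = 75.634

75.634


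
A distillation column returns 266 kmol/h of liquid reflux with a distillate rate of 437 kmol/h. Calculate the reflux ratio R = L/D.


Reflux ratio definition: R = L / D (liquid returned / distillate withdrawn)
L = 266 kmol/h, D = 437 kmol/h
R = 266 / 437 = 0.6087

0.6087


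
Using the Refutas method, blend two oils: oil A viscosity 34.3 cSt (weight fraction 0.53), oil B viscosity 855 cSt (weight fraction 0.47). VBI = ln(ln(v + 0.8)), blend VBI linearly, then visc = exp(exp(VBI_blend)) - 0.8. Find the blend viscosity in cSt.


Refutas method: VBN_i = 14.534*ln(ln(visc_i + 0.8)) + 10.975, blended linearly by mass fraction; since VBN is linear in VBI_i = ln(ln(visc_i + 0.8)) and the fractions sum to 1, blend VBI directly: visc = exp(exp(VBI_blend)) - 0.8
VBI_1 = ln(ln(34.3 + 0.8)) = 1.26926
VBI_2 = ln(ln(855 + 0.8)) = 1.90984
VBI_blend = 0.53 * 1.26926 + 0.47 * 1.90984 = 1.57033
visc_blend = exp(exp(1.57033)) - 0.8 = 121.7

121.7 cSt


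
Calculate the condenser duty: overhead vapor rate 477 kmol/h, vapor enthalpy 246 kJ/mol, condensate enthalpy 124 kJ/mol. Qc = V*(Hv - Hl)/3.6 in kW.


Qc = 477 * (246 - 124) / 3.6 = 477 * 122 / 3.6 = 16160

16160 kW


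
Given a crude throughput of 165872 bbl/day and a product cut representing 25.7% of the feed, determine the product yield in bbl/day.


Crude throughput = 165872 bbl/day
Fraction yield = 25.7%
yield = throughput * fraction / 100
yield = 165872 * 25.7 / 100 = 42629.104

42629.104 bbl/day


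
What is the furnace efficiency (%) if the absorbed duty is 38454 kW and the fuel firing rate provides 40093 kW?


Furnace efficiency = Q_absorbed / Q_fuel * 100
= 38454 / 40093 * 100 = 95.91

95.91 %


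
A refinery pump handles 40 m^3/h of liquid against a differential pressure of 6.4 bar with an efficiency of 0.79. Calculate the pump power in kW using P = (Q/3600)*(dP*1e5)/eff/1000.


Q = 40 / 3600 = 0.0111111 m^3/s
P = 0.0111111 * (6.4 * 1e5) / 0.79 / 1000 = 9.001

9.001 kW


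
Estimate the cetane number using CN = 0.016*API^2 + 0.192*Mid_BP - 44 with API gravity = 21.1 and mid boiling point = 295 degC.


CN = 0.016 * 21.1^2 + 0.192 * 295 - 44
CN = 7.12336 + 56.64 - 44 = 19.76336

19.76336


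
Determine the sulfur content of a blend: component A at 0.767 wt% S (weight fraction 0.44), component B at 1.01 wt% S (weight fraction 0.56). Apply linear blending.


Linear sulfur blending: S_blend = x1*S1 + x2*S2
Contribution 1: 0.44 * 0.767 = 0.33748 wt%
Contribution 2: 0.56 * 1.01 = 0.5656 wt%
S_blend = 0.33748 + 0.5656 = 0.90308

0.90308 wt%


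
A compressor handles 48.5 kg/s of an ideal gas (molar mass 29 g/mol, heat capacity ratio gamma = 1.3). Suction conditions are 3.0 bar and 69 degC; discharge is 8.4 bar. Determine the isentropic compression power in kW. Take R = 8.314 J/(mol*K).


Isentropic work: W = m*(gamma/(gamma-1))*(R*T1/MW)*((P2/P1)^((gamma-1)/gamma) - 1)
T1 = 69 + 273.15 = 342.15 K
Pressure ratio = 8.4 / 3.0 = 2.8
Exponent = (1.3 - 1)/1.3 = 0.230769
(P2/P1)^exp - 1 = 2.8^0.230769 - 1 = 0.268207
W = 48.5 * 1.3 / 0.3 * 8.314 * 342.15 / 29 * 0.268207 = 5529

5529 kW


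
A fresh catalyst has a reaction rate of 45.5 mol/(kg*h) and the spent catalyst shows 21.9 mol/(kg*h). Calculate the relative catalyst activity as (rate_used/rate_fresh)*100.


Activity (%) = (rate_used / rate_fresh) * 100
rate_used = 21.9, rate_fresh = 45.5
= (21.9 / 45.5) * 100
= 0.4813 * 100 = 48.13

48.13 %


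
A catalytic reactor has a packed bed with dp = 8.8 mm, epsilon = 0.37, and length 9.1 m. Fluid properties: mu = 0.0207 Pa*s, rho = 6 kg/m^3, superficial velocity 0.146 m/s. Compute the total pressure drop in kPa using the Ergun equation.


dp = 8.8 mm = 0.0088 m
Viscous term = 150*0.0207*0.146*(1-0.37)^2 / (0.0088^2*0.37^3) = 45869.6
Inertial term = 1.75*6*0.146^2*(1-0.37) / (0.0088*0.37^3) = 316.335
dP/L = 45869.6 + 316.335 = 46185.9 Pa/m
dP = 46185.9 * 9.1 / 1000 = 420.3 kPa

420.3 kPa


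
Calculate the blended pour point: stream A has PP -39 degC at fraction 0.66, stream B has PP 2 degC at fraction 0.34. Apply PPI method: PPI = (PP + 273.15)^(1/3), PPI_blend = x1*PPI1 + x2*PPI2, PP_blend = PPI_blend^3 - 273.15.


PPI_1 = (-39 + 273.15)^(1/3) = 6.163557
PPI_2 = (2 + 273.15)^(1/3) = 6.504139
PPI_blend = 0.66 * 6.163557 + 0.34 * 6.504139 = 6.279355
PP_blend = 6.279355^3 - 273.15 = 247.5968 - 273.15 = -25.55

-25.55 degC


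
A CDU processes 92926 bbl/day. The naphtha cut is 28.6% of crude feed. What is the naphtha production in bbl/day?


Crude throughput = 92926 bbl/day
Fraction yield = 28.6%
yield = throughput * fraction / 100
yield = 92926 * 28.6 / 100 = 26576.836

26576.836 bbl/day


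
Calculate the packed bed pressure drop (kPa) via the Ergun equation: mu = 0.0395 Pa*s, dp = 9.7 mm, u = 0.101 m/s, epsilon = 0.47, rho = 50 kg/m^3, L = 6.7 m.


dp = 9.7 mm = 0.0097 m
Viscous term = 150*0.0395*0.101*(1-0.47)^2 / (0.0097^2*0.47^3) = 17207.8
Inertial term = 1.75*50*0.101^2*(1-0.47) / (0.0097*0.47^3) = 469.744
dP/L = 17207.8 + 469.744 = 17677.5 Pa/m
dP = 17677.5 * 6.7 / 1000 = 118.4 kPa

118.4 kPa


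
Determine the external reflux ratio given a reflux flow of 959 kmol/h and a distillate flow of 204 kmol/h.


Reflux ratio definition: R = L / D (liquid returned / distillate withdrawn)
L = 959 kmol/h, D = 204 kmol/h
R = 959 / 204 = 4.701

4.701


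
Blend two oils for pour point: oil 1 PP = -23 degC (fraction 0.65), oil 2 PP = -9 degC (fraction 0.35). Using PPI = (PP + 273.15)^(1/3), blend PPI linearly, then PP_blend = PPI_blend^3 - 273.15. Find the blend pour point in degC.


PPI_1 = (-23 + 273.15)^(1/3) = 6.300865
PPI_2 = (-9 + 273.15)^(1/3) = 6.416283
PPI_blend = 0.65 * 6.300865 + 0.35 * 6.416283 = 6.341261
PP_blend = 6.341261^3 - 273.15 = 254.9922 - 273.15 = -18.16

-18.16 degC


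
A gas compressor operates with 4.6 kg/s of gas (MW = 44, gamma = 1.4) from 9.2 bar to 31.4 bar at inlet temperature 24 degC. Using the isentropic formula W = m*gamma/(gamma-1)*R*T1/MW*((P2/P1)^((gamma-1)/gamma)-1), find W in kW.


Isentropic work: W = m*(gamma/(gamma-1))*(R*T1/MW)*((P2/P1)^((gamma-1)/gamma) - 1)
T1 = 24 + 273.15 = 297.15 K
Pressure ratio = 31.4 / 9.2 = 3.41304
Exponent = (1.4 - 1)/1.4 = 0.285714
(P2/P1)^exp - 1 = 3.41304^0.285714 - 1 = 0.420123
W = 4.6 * 1.4 / 0.4 * 8.314 * 297.15 / 44 * 0.420123 = 379.8

379.8 kW


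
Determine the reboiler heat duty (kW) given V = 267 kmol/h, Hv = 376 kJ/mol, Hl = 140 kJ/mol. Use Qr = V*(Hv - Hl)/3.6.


Qr = 267 * (376 - 140) / 3.6 = 267 * 236 / 3.6 = 17500

17500 kW


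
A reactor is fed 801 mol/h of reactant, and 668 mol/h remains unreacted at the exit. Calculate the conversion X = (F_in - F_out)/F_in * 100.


X = (F_in - F_out) / F_in * 100
Moles reacted = 801 - 668 = 133
X = 133 / 801 * 100
= 0.1660 * 100
= 16.60 %

16.60 %


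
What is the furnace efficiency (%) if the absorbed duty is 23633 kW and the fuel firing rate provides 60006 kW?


Furnace efficiency = Q_absorbed / Q_fuel * 100
= 23633 / 60006 * 100 = 39.38

39.38 %


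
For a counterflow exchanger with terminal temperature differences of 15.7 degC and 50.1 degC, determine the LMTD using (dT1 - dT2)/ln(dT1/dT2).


LMTD = (dT1 - dT2) / ln(dT1/dT2)
= (15.7 - 50.1) / ln(15.7 / 50.1) = -34.4 / -1.16036 = 29.65

29.65 degC


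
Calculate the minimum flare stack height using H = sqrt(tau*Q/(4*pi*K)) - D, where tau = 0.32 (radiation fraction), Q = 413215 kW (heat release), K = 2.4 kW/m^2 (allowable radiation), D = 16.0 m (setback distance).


tau*Q/(4*pi*K) = 0.32 * 413215 / (4 * pi * 2.4) = 4384.35
sqrt(4384.35) = 66.2144
H = 66.2144 - 16.0 = 50.21

50.21 m


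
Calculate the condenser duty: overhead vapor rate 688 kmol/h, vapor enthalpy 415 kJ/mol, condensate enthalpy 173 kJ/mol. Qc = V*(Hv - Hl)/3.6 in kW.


Qc = 688 * (415 - 173) / 3.6 = 688 * 242 / 3.6 = 46250

46250 kW


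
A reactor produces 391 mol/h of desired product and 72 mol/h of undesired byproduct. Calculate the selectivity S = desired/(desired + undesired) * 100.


Selectivity = desired / (desired + undesired) * 100
Total products = 391 + 72 = 463 mol/h
S = 391 / 463 * 100
= 0.8445 * 100
= 84.45 %

84.45 %


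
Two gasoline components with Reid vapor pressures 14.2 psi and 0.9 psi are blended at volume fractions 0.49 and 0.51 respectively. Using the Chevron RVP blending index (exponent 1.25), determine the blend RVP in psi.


Chevron index: RVP_blend = (sum xi*RVPi^1.25)^(1/1.25)
RVP^1.25 terms: 0.49 * 14.2^1.25 + 0.51 * 0.9^1.25 = 13.954
RVP_blend = 13.954^(1/1.25) = 8.237

8.237 psi


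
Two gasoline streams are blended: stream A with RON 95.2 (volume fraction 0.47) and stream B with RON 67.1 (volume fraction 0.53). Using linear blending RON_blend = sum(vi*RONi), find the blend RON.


Linear blending: RON_blend = sum(vi * RONi)
Contribution 1: 0.47 * 95.2 = 44.744
Contribution 2: 0.53 * 67.1 = 35.563
RON_blend = 44.744 + 35.563 = 80.307

80.307


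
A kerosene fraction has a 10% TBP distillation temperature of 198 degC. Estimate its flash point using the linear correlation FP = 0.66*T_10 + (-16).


FP = 0.66 * 198 + (-16) = 114.68

114.68 degC


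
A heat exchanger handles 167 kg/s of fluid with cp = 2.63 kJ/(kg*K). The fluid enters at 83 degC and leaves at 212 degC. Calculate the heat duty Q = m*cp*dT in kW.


Q = m_dot * cp * delta_T
delta_T = 212 - 83 = 129 K
Q = 167 * 2.63 * 129
= 439.21 * 129
= 56658.09 kW

56658.09 kW


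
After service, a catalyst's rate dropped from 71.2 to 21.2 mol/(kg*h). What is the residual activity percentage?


Activity (%) = (rate_used / rate_fresh) * 100
rate_used = 21.2, rate_fresh = 71.2
= (21.2 / 71.2) * 100
= 0.2978 * 100 = 29.78

29.78 %


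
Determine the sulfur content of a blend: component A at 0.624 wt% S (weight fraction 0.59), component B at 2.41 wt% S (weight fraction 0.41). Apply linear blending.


Linear sulfur blending: S_blend = x1*S1 + x2*S2
Contribution 1: 0.59 * 0.624 = 0.36816 wt%
Contribution 2: 0.41 * 2.41 = 0.9881 wt%
S_blend = 0.36816 + 0.9881 = 1.35626

1.35626 wt%


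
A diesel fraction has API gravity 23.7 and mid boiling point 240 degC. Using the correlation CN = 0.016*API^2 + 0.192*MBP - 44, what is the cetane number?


CN = 0.016 * 23.7^2 + 0.192 * 240 - 44
CN = 8.98704 + 46.08 - 44 = 11.06704

11.06704


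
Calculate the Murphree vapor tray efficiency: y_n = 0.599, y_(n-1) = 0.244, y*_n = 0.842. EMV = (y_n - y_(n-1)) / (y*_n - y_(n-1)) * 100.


Murphree vapor efficiency: EMV = (y_n - y_(n-1)) / (y*_n - y_(n-1)) * 100
EMV = (0.599 - 0.244) / (0.842 - 0.244) * 100 = 0.355 / 0.598 * 100 = 59.36

59.36 %


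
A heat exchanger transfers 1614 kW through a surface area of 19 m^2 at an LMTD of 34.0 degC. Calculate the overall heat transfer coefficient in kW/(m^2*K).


From Q = U*A*LMTD, U = Q / (A * LMTD)
U = 1614 / (19 * 34.0) = 1614 / 646 = 2.498

2.498 kW/(m^2*K)


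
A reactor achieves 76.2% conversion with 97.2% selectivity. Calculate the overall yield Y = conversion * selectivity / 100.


Overall yield = conversion (%) * selectivity (%) / 100
Conversion = 76.2%, Selectivity = 97.2%
Y = 76.2 * 97.2 / 100
= 74.0664 %

74.0664 %


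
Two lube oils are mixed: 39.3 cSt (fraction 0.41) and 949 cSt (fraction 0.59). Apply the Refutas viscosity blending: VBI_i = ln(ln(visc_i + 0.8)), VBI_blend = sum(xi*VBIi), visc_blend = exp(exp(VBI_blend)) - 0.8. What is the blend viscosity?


Refutas method: VBN_i = 14.534*ln(ln(visc_i + 0.8)) + 10.975, blended linearly by mass fraction; since VBN is linear in VBI_i = ln(ln(visc_i + 0.8)) and the fractions sum to 1, blend VBI directly: visc = exp(exp(VBI_blend)) - 0.8
VBI_1 = ln(ln(39.3 + 0.8)) = 1.306
VBI_2 = ln(ln(949 + 0.8)) = 1.92516
VBI_blend = 0.41 * 1.306 + 0.59 * 1.92516 = 1.6713
visc_blend = exp(exp(1.6713)) - 0.8 = 203.4

203.4 cSt


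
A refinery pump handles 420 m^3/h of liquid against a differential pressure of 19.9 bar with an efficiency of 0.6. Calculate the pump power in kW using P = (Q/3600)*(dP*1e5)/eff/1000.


Q = 420 / 3600 = 0.116667 m^3/s
P = 0.116667 * (19.9 * 1e5) / 0.6 / 1000 = 386.9

386.9 kW


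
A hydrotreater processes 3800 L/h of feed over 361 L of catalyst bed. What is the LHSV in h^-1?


LHSV = volumetric feed rate / catalyst volume
= 3800 L/h / 361 L
= 10.53 h^-1

10.53 h^-1


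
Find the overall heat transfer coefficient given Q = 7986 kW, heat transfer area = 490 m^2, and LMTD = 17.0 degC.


From Q = U*A*LMTD, U = Q / (A * LMTD)
U = 7986 / (490 * 17.0) = 7986 / 8330 = 0.9587

0.9587 kW/(m^2*K)


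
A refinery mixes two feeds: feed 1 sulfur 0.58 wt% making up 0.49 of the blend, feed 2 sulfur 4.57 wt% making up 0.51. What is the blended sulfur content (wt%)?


Linear sulfur blending: S_blend = x1*S1 + x2*S2
Contribution 1: 0.49 * 0.58 = 0.2842 wt%
Contribution 2: 0.51 * 4.57 = 2.3307 wt%
S_blend = 0.2842 + 2.3307 = 2.6149

2.6149 wt%


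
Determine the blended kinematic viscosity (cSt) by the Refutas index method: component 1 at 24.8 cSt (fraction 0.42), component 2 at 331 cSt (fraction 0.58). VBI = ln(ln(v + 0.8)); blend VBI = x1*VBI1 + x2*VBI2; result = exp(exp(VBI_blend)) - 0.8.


Refutas method: VBN_i = 14.534*ln(ln(visc_i + 0.8)) + 10.975, blended linearly by mass fraction; since VBN is linear in VBI_i = ln(ln(visc_i + 0.8)) and the fractions sum to 1, blend VBI directly: visc = exp(exp(VBI_blend)) - 0.8
VBI_1 = ln(ln(24.8 + 0.8)) = 1.17637
VBI_2 = ln(ln(331 + 0.8)) = 1.75864
VBI_blend = 0.42 * 1.17637 + 0.58 * 1.75864 = 1.51409
visc_blend = exp(exp(1.51409)) - 0.8 = 93.39

93.39 cSt


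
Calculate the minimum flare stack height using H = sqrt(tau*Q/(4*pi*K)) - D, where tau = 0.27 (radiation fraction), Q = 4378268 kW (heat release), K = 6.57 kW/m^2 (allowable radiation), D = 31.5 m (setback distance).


tau*Q/(4*pi*K) = 0.27 * 4378268 / (4 * pi * 6.57) = 14318.3
sqrt(14318.3) = 119.659
H = 119.659 - 31.5 = 88.16

88.16 m


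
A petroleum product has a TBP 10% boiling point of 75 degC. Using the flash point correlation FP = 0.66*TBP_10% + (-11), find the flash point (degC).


FP = 0.66 * 75 + (-11) = 38.5

38.5 degC


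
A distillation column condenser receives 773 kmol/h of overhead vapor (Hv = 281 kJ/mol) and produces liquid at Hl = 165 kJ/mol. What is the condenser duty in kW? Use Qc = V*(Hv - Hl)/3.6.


Qc = 773 * (281 - 165) / 3.6 = 773 * 116 / 3.6 = 24910

24910 kW


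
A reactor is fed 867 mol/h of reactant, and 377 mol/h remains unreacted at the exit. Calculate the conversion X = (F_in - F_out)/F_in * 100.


X = (F_in - F_out) / F_in * 100
Moles reacted = 867 - 377 = 490
X = 490 / 867 * 100
= 0.5652 * 100
= 56.52 %

56.52 %


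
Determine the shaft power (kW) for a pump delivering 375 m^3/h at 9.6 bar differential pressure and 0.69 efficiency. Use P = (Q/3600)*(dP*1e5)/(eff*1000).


Q = 375 / 3600 = 0.104167 m^3/s
P = 0.104167 * (9.6 * 1e5) / 0.69 / 1000 = 144.9

144.9 kW


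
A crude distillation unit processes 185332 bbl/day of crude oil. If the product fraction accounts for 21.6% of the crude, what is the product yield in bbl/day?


Crude throughput = 185332 bbl/day
Fraction yield = 21.6%
yield = throughput * fraction / 100
yield = 185332 * 21.6 / 100 = 40031.712

40031.712 bbl/day


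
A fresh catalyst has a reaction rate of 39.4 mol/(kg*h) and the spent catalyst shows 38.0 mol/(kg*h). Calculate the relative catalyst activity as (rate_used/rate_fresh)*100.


Activity (%) = (rate_used / rate_fresh) * 100
rate_used = 38.0, rate_fresh = 39.4
= (38.0 / 39.4) * 100
= 0.9645 * 100 = 96.45

96.45 %


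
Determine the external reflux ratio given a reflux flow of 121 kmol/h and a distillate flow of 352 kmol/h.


Reflux ratio definition: R = L / D (liquid returned / distillate withdrawn)
L = 121 kmol/h, D = 352 kmol/h
R = 121 / 352 = 0.3438

0.3438


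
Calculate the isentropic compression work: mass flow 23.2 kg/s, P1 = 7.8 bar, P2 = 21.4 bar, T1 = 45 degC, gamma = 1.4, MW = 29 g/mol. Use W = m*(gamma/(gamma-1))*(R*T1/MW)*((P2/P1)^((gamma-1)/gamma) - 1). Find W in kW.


Isentropic work: W = m*(gamma/(gamma-1))*(R*T1/MW)*((P2/P1)^((gamma-1)/gamma) - 1)
T1 = 45 + 273.15 = 318.15 K
Pressure ratio = 21.4 / 7.8 = 2.74359
Exponent = (1.4 - 1)/1.4 = 0.285714
(P2/P1)^exp - 1 = 2.74359^0.285714 - 1 = 0.33424
W = 23.2 * 1.4 / 0.4 * 8.314 * 318.15 / 29 * 0.33424 = 2475

2475 kW


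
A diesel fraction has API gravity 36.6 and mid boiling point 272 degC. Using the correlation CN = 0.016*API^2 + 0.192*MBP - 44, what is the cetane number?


CN = 0.016 * 36.6^2 + 0.192 * 272 - 44
CN = 21.43296 + 52.224 - 44 = 29.65696

29.65696


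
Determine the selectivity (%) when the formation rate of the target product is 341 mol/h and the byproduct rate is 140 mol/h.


Selectivity = desired / (desired + undesired) * 100
Total products = 341 + 140 = 481 mol/h
S = 341 / 481 * 100
= 0.7089 * 100
= 70.89 %

70.89 %


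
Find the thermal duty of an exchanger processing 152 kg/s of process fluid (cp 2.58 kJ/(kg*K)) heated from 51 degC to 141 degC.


Q = m_dot * cp * delta_T
delta_T = 141 - 51 = 90 K
Q = 152 * 2.58 * 90
= 392.16 * 90
= 35294.4 kW

35294.4 kW


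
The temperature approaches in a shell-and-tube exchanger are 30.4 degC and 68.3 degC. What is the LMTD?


LMTD = (dT1 - dT2) / ln(dT1/dT2)
= (30.4 - 68.3) / ln(30.4 / 68.3) = -37.9 / -0.809467 = 46.82

46.82 degC


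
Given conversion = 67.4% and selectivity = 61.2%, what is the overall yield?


Overall yield = conversion (%) * selectivity (%) / 100
Conversion = 67.4%, Selectivity = 61.2%
Y = 67.4 * 61.2 / 100
= 41.2488 %

41.2488 %


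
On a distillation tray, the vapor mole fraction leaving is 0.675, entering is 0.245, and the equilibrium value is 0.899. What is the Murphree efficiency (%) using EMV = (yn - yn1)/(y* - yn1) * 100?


Murphree vapor efficiency: EMV = (y_n - y_(n-1)) / (y*_n - y_(n-1)) * 100
EMV = (0.675 - 0.245) / (0.899 - 0.245) * 100 = 0.43 / 0.654 * 100 = 65.75

65.75 %


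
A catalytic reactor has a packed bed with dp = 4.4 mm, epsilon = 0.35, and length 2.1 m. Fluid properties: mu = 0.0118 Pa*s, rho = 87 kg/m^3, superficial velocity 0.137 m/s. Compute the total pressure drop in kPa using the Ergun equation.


dp = 4.4 mm = 0.0044 m
Viscous term = 150*0.0118*0.137*(1-0.35)^2 / (0.0044^2*0.35^3) = 123427
Inertial term = 1.75*87*0.137^2*(1-0.35) / (0.0044*0.35^3) = 9845.89
dP/L = 123427 + 9845.89 = 133273 Pa/m
dP = 133273 * 2.1 / 1000 = 279.9 kPa

279.9 kPa


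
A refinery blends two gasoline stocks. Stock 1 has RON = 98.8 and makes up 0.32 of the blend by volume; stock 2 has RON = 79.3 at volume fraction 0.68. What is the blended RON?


Linear blending: RON_blend = sum(vi * RONi)
Contribution 1: 0.32 * 98.8 = 31.616
Contribution 2: 0.68 * 79.3 = 53.924
RON_blend = 31.616 + 53.924 = 85.54

85.54


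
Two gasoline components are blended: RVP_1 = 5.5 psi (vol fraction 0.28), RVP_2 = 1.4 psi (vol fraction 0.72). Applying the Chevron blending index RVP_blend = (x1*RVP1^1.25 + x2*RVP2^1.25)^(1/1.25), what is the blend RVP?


Chevron index: RVP_blend = (sum xi*RVPi^1.25)^(1/1.25)
RVP^1.25 terms: 0.28 * 5.5^1.25 + 0.72 * 1.4^1.25 = 3.45483
RVP_blend = 3.45483^(1/1.25) = 2.696

2.696 psi


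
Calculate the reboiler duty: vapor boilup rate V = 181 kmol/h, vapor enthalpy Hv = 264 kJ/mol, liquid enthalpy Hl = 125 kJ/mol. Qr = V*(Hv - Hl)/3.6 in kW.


Qr = 181 * (264 - 125) / 3.6 = 181 * 139 / 3.6 = 6989

6989 kW


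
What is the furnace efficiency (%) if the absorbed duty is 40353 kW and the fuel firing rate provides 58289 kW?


Furnace efficiency = Q_absorbed / Q_fuel * 100
= 40353 / 58289 * 100 = 69.23

69.23 %


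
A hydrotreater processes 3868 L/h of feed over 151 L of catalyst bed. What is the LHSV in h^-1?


LHSV = volumetric feed rate / catalyst volume
= 3868 L/h / 151 L
= 25.62 h^-1

25.62 h^-1


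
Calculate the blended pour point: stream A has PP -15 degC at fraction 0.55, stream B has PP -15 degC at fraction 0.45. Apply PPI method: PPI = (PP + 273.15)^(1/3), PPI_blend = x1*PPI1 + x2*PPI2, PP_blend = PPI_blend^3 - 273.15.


PPI_1 = (-15 + 273.15)^(1/3) = 6.36733
PPI_2 = (-15 + 273.15)^(1/3) = 6.36733
PPI_blend = 0.55 * 6.36733 + 0.45 * 6.36733 = 6.36733
PP_blend = 6.36733^3 - 273.15 = 258.15 - 273.15 = -15

-15 degC


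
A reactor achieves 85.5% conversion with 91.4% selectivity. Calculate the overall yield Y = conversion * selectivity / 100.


Overall yield = conversion (%) * selectivity (%) / 100
Conversion = 85.5%, Selectivity = 91.4%
Y = 85.5 * 91.4 / 100
= 78.147 %

78.147 %


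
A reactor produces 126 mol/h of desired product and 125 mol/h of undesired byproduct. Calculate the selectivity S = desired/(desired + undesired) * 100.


Selectivity = desired / (desired + undesired) * 100
Total products = 126 + 125 = 251 mol/h
S = 126 / 251 * 100
= 0.5020 * 100
= 50.20 %

50.20 %


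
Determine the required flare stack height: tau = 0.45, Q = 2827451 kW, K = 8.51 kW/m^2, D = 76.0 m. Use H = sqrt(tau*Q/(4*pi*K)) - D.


tau*Q/(4*pi*K) = 0.45 * 2827451 / (4 * pi * 8.51) = 11897.8
sqrt(11897.8) = 109.077
H = 109.077 - 76.0 = 33.08

33.08 m


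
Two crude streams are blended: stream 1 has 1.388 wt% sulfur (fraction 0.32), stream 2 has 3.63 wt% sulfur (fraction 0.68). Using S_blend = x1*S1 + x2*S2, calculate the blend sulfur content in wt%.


Linear sulfur blending: S_blend = x1*S1 + x2*S2
Contribution 1: 0.32 * 1.388 = 0.44416 wt%
Contribution 2: 0.68 * 3.63 = 2.4684 wt%
S_blend = 0.44416 + 2.4684 = 2.91256

2.91256 wt%


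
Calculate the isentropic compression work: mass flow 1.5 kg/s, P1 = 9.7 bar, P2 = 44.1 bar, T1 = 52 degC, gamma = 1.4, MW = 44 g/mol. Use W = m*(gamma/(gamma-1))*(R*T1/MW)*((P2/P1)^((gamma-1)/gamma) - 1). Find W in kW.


Isentropic work: W = m*(gamma/(gamma-1))*(R*T1/MW)*((P2/P1)^((gamma-1)/gamma) - 1)
T1 = 52 + 273.15 = 325.15 K
Pressure ratio = 44.1 / 9.7 = 4.54639
Exponent = (1.4 - 1)/1.4 = 0.285714
(P2/P1)^exp - 1 = 4.54639^0.285714 - 1 = 0.541362
W = 1.5 * 1.4 / 0.4 * 8.314 * 325.15 / 44 * 0.541362 = 174.6

174.6 kW


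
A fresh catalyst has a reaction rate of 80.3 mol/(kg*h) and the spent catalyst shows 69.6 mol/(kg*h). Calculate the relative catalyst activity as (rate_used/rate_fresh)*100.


Activity (%) = (rate_used / rate_fresh) * 100
rate_used = 69.6, rate_fresh = 80.3
= (69.6 / 80.3) * 100
= 0.8667 * 100 = 86.67

86.67 %


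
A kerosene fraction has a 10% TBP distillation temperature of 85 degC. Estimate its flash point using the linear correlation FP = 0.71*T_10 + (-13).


FP = 0.71 * 85 + (-13) = 47.35

47.35 degC


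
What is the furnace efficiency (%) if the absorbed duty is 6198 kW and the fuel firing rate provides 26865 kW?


Furnace efficiency = Q_absorbed / Q_fuel * 100
= 6198 / 26865 * 100 = 23.07

23.07 %


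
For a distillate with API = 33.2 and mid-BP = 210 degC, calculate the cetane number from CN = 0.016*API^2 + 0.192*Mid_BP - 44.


CN = 0.016 * 33.2^2 + 0.192 * 210 - 44
CN = 17.63584 + 40.32 - 44 = 13.95584

13.95584


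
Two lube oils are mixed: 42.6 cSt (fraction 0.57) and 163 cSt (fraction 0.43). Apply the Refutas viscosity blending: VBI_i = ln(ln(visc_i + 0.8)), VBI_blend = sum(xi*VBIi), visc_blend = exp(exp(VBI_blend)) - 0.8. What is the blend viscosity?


Refutas method: VBN_i = 14.534*ln(ln(visc_i + 0.8)) + 10.975, blended linearly by mass fraction; since VBN is linear in VBI_i = ln(ln(visc_i + 0.8)) and the fractions sum to 1, blend VBI directly: visc = exp(exp(VBI_blend)) - 0.8
VBI_1 = ln(ln(42.6 + 0.8)) = 1.3272
VBI_2 = ln(ln(163 + 0.8)) = 1.62898
VBI_blend = 0.57 * 1.3272 + 0.43 * 1.62898 = 1.45697
visc_blend = exp(exp(1.45697)) - 0.8 = 72.38

72.38 cSt


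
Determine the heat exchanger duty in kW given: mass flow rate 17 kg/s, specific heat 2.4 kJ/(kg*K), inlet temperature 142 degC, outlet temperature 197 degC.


Q = m_dot * cp * delta_T
delta_T = 197 - 142 = 55 K
Q = 17 * 2.4 * 55
= 40.8 * 55
= 2244 kW

2244 kW


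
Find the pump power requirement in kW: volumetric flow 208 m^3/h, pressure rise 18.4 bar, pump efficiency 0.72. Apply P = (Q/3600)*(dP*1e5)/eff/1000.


Q = 208 / 3600 = 0.0577778 m^3/s
P = 0.0577778 * (18.4 * 1e5) / 0.72 / 1000 = 147.7

147.7 kW


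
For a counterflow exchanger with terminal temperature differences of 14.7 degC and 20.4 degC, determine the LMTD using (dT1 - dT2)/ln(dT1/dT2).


LMTD = (dT1 - dT2) / ln(dT1/dT2)
= (14.7 - 20.4) / ln(14.7 / 20.4) = -5.7 / -0.327687 = 17.39

17.39 degC


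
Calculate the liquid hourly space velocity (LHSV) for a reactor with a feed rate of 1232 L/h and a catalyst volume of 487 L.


LHSV = volumetric feed rate / catalyst volume
= 1232 L/h / 487 L
= 2.530 h^-1

2.530 h^-1


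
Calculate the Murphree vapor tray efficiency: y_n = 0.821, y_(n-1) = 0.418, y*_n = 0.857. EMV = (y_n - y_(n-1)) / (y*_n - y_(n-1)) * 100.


Murphree vapor efficiency: EMV = (y_n - y_(n-1)) / (y*_n - y_(n-1)) * 100
EMV = (0.821 - 0.418) / (0.857 - 0.418) * 100 = 0.403 / 0.439 * 100 = 91.80

91.80 %


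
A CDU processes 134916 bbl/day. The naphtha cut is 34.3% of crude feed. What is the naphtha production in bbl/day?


Crude throughput = 134916 bbl/day
Fraction yield = 34.3%
yield = throughput * fraction / 100
yield = 134916 * 34.3 / 100 = 46276.188

46276.188 bbl/day


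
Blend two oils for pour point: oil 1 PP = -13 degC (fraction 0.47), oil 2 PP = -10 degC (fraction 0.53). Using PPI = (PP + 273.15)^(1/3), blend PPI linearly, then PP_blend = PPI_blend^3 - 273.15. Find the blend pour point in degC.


PPI_1 = (-13 + 273.15)^(1/3) = 6.383731
PPI_2 = (-10 + 273.15)^(1/3) = 6.408176
PPI_blend = 0.47 * 6.383731 + 0.53 * 6.408176 = 6.396687
PP_blend = 6.396687^3 - 273.15 = 261.7371 - 273.15 = -11.41

-11.41 degC


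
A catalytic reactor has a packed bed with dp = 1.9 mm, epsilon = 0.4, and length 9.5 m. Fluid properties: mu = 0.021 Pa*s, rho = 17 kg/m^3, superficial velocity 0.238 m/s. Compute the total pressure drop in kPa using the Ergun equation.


dp = 1.9 mm = 0.0019 m
Viscous term = 150*0.021*0.238*(1-0.4)^2 / (0.0019^2*0.4^3) = 1168160
Inertial term = 1.75*17*0.238^2*(1-0.4) / (0.0019*0.4^3) = 8314.93
dP/L = 1168160 + 8314.93 = 1176470 Pa/m
dP = 1176470 * 9.5 / 1000 = 11180 kPa

11180 kPa


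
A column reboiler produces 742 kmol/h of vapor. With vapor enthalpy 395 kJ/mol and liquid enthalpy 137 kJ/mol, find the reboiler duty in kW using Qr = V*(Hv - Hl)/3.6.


Qr = 742 * (395 - 137) / 3.6 = 742 * 258 / 3.6 = 53180

53180 kW


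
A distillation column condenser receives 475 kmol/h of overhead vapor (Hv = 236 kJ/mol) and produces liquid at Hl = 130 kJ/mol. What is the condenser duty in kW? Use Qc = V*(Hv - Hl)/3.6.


Qc = 475 * (236 - 130) / 3.6 = 475 * 106 / 3.6 = 13990

13990 kW


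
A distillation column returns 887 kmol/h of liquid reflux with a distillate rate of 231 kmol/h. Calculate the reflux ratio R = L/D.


Reflux ratio definition: R = L / D (liquid returned / distillate withdrawn)
L = 887 kmol/h, D = 231 kmol/h
R = 887 / 231 = 3.840

3.840


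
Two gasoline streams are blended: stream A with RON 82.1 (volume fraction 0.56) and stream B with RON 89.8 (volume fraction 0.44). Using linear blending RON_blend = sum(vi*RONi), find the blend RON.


Linear blending: RON_blend = sum(vi * RONi)
Contribution 1: 0.56 * 82.1 = 45.976
Contribution 2: 0.44 * 89.8 = 39.512
RON_blend = 45.976 + 39.512 = 85.488

85.488


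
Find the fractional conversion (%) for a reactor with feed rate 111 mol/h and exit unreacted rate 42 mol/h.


X = (F_in - F_out) / F_in * 100
Moles reacted = 111 - 42 = 69
X = 69 / 111 * 100
= 0.6216 * 100
= 62.16 %

62.16 %


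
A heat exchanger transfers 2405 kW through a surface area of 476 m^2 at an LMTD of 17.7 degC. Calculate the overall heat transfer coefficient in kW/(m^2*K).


From Q = U*A*LMTD, U = Q / (A * LMTD)
U = 2405 / (476 * 17.7) = 2405 / 8425.2 = 0.2855

0.2855 kW/(m^2*K)


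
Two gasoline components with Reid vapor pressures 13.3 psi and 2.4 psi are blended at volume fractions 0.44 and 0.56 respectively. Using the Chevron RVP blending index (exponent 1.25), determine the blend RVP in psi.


Chevron index: RVP_blend = (sum xi*RVPi^1.25)^(1/1.25)
RVP^1.25 terms: 0.44 * 13.3^1.25 + 0.56 * 2.4^1.25 = 12.8483
RVP_blend = 12.8483^(1/1.25) = 7.710

7.710 psi


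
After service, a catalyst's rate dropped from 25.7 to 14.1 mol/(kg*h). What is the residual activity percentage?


Activity (%) = (rate_used / rate_fresh) * 100
rate_used = 14.1, rate_fresh = 25.7
= (14.1 / 25.7) * 100
= 0.5486 * 100 = 54.86

54.86 %


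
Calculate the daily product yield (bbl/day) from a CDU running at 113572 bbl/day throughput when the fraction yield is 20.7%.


Crude throughput = 113572 bbl/day
Fraction yield = 20.7%
yield = throughput * fraction / 100
yield = 113572 * 20.7 / 100 = 23509.404

23509.404 bbl/day


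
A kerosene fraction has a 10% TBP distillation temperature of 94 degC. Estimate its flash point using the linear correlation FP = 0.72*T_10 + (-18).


FP = 0.72 * 94 + (-18) = 49.68

49.68 degC


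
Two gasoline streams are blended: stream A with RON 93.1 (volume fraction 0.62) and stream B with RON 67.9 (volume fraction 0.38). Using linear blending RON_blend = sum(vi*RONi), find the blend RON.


Linear blending: RON_blend = sum(vi * RONi)
Contribution 1: 0.62 * 93.1 = 57.722
Contribution 2: 0.38 * 67.9 = 25.802
RON_blend = 57.722 + 25.802 = 83.524

83.524


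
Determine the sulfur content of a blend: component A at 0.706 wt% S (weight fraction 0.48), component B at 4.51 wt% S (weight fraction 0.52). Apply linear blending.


Linear sulfur blending: S_blend = x1*S1 + x2*S2
Contribution 1: 0.48 * 0.706 = 0.33888 wt%
Contribution 2: 0.52 * 4.51 = 2.3452 wt%
S_blend = 0.33888 + 2.3452 = 2.68408

2.68408 wt%


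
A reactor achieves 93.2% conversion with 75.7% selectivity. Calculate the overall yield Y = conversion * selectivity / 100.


Overall yield = conversion (%) * selectivity (%) / 100
Conversion = 93.2%, Selectivity = 75.7%
Y = 93.2 * 75.7 / 100
= 70.5524 %

70.5524 %


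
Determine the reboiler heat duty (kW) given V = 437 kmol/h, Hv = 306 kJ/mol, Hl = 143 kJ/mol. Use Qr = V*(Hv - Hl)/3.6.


Qr = 437 * (306 - 143) / 3.6 = 437 * 163 / 3.6 = 19790

19790 kW


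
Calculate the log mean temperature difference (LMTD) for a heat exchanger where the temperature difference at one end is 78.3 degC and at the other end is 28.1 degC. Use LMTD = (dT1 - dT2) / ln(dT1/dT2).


LMTD = (dT1 - dT2) / ln(dT1/dT2)
= (78.3 - 28.1) / ln(78.3 / 28.1) = 50.2 / 1.02478 = 48.99

48.99 degC


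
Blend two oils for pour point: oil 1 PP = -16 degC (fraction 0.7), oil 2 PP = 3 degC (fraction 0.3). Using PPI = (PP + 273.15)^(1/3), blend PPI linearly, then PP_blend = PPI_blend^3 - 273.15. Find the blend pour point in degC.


PPI_1 = (-16 + 273.15)^(1/3) = 6.359098
PPI_2 = (3 + 273.15)^(1/3) = 6.512009
PPI_blend = 0.7 * 6.359098 + 0.3 * 6.512009 = 6.404971
PP_blend = 6.404971^3 - 273.15 = 262.7553 - 273.15 = -10.39

-10.39 degC


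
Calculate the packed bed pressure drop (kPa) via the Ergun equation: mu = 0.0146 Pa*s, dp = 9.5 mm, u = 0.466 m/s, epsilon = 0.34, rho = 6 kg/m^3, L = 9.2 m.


dp = 9.5 mm = 0.0095 m
Viscous term = 150*0.0146*0.466*(1-0.34)^2 / (0.0095^2*0.34^3) = 125324
Inertial term = 1.75*6*0.466^2*(1-0.34) / (0.0095*0.34^3) = 4030.37
dP/L = 125324 + 4030.37 = 129354 Pa/m
dP = 129354 * 9.2 / 1000 = 1190 kPa

1190 kPa


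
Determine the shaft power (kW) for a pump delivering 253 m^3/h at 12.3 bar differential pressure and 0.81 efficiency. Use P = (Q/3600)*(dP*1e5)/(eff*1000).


Q = 253 / 3600 = 0.0702778 m^3/s
P = 0.0702778 * (12.3 * 1e5) / 0.81 / 1000 = 106.7

106.7 kW
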